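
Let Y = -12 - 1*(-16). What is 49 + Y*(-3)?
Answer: 37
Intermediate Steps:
Y = 4 (Y = -12 + 16 = 4)
49 + Y*(-3) = 49 + 4*(-3) = 49 - 12 = 37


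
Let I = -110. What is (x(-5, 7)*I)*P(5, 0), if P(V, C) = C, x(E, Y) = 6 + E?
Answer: 0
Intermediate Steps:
(x(-5, 7)*I)*P(5, 0) = ((6 - 5)*(-110))*0 = (1*(-110))*0 = -110*0 = 0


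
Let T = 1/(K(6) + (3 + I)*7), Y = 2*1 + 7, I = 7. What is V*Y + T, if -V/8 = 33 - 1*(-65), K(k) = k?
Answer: -536255/76 ≈ -7056.0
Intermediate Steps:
V = -784 (V = -8*(33 - 1*(-65)) = -8*(33 + 65) = -8*98 = -784)
Y = 9 (Y = 2 + 7 = 9)
T = 1/76 (T = 1/(6 + (3 + 7)*7) = 1/(6 + 10*7) = 1/(6 + 70) = 1/76 ≈ 0.013158)
V*Y + T = -784*9 + 1/76 = -7056 + 1/76 = -536255/76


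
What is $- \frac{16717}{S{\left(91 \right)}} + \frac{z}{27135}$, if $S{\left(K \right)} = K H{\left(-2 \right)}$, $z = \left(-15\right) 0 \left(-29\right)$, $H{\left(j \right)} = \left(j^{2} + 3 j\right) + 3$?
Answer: $- \frac{16717}{91} \approx -183.7$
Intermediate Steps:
$H{\left(j \right)} = 3 + j^{2} + 3 j$
$z = 0$ ($z = 0 \left(-29\right) = 0$)
$S{\left(K \right)} = K$ ($S{\left(K \right)} = K \left(3 + \left(-2\right)^{2} + 3 \left(-2\right)\right) = K \left(3 + 4 - 6\right) = K 1 = K$)
$- \frac{16717}{S{\left(91 \right)}} + \frac{z}{27135} = - \frac{16717}{91} + \frac{0}{27135} = \left(-16717\right) \frac{1}{91} + 0 \cdot \frac{1}{27135} = - \frac{16717}{91} + 0 = - \frac{16717}{91}$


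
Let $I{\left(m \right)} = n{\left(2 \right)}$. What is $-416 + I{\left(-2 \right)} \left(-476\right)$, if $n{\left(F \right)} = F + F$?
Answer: $-2320$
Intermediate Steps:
$n{\left(F \right)} = 2 F$
$I{\left(m \right)} = 4$ ($I{\left(m \right)} = 2 \cdot 2 = 4$)
$-416 + I{\left(-2 \right)} \left(-476\right) = -416 + 4 \left(-476\right) = -416 - 1904 = -2320$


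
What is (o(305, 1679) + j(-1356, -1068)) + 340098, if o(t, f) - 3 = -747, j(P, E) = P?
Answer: 337998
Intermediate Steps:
o(t, f) = -744 (o(t, f) = 3 - 747 = -744)
(o(305, 1679) + j(-1356, -1068)) + 340098 = (-744 - 1356) + 340098 = -2100 + 340098 = 337998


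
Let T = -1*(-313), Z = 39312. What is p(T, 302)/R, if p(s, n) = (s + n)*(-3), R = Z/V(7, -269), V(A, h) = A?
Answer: -205/624 ≈ -0.32853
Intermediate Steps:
T = 313
R = 5616 (R = 39312/7 = 39312*(⅐) = 5616)
p(s, n) = -3*n - 3*s (p(s, n) = (n + s)*(-3) = -3*n - 3*s)
p(T, 302)/R = (-3*302 - 3*313)/5616 = (-906 - 939)*(1/5616) = -1845*1/5616 = -205/624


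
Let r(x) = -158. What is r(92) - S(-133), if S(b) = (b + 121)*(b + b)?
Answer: -3350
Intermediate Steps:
S(b) = 2*b*(121 + b) (S(b) = (121 + b)*(2*b) = 2*b*(121 + b))
r(92) - S(-133) = -158 - 2*(-133)*(121 - 133) = -158 - 2*(-133)*(-12) = -158 - 1*3192 = -158 - 3192 = -3350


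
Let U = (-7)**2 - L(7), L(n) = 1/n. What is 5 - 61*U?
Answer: -20827/7 ≈ -2975.3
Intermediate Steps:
U = 342/7 (U = (-7)**2 - 1/7 = 49 - 1*1/7 = 49 - 1/7 = 342/7 ≈ 48.857)
5 - 61*U = 5 - 61*342/7 = 5 - 20862/7 = -20827/7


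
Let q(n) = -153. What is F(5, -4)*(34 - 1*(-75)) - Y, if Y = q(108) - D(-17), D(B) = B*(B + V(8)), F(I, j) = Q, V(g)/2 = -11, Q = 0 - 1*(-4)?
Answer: 1252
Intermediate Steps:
Q = 4 (Q = 0 + 4 = 4)
V(g) = -22 (V(g) = 2*(-11) = -22)
F(I, j) = 4
D(B) = B*(-22 + B) (D(B) = B*(B - 22) = B*(-22 + B))
Y = -816 (Y = -153 - (-17)*(-22 - 17) = -153 - (-17)*(-39) = -153 - 1*663 = -153 - 663 = -816)
F(5, -4)*(34 - 1*(-75)) - Y = 4*(34 - 1*(-75)) - 1*(-816) = 4*(34 + 75) + 816 = 4*109 + 816 = 436 + 816 = 1252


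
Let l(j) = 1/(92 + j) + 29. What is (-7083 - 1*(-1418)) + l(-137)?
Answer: -253621/45 ≈ -5636.0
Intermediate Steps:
l(j) = 29 + 1/(92 + j)
(-7083 - 1*(-1418)) + l(-137) = (-7083 - 1*(-1418)) + (2669 + 29*(-137))/(92 - 137) = (-7083 + 1418) + (2669 - 3973)/(-45) = -5665 - 1/45*(-1304) = -5665 + 1304/45 = -253621/45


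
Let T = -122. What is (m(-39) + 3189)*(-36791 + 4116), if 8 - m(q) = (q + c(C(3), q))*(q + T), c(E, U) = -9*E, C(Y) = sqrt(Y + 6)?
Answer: 242742575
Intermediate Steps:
C(Y) = sqrt(6 + Y)
m(q) = 8 - (-122 + q)*(-27 + q) (m(q) = 8 - (q - 9*sqrt(6 + 3))*(q - 122) = 8 - (q - 9*sqrt(9))*(-122 + q) = 8 - (q - 9*3)*(-122 + q) = 8 - (q - 27)*(-122 + q) = 8 - (-27 + q)*(-122 + q) = 8 - (-122 + q)*(-27 + q))
(m(-39) + 3189)*(-36791 + 4116) = ((-3286 - 1*(-39)**2 + 149*(-39)) + 3189)*(-36791 + 4116) = ((-3286 - 1*1521 - 5811) + 3189)*(-32675) = ((-3286 - 1521 - 5811) + 3189)*(-32675) = (-10618 + 3189)*(-32675) = -7429*(-32675) = 242742575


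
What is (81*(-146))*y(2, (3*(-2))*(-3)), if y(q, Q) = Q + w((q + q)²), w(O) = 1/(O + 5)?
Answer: -1494018/7 ≈ -2.1343e+5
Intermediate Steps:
w(O) = 1/(5 + O)
y(q, Q) = Q + 1/(5 + 4*q²) (y(q, Q) = Q + 1/(5 + (q + q)²) = Q + 1/(5 + (2*q)²) = Q + 1/(5 + 4*q²))
(81*(-146))*y(2, (3*(-2))*(-3)) = (81*(-146))*((3*(-2))*(-3) + 1/(5 + 4*2²)) = -11826*(-6*(-3) + 1/(5 + 4*4)) = -11826*(18 + 1/(5 + 16)) = -11826*(18 + 1/21) = -11826*379/21 = -1494018/7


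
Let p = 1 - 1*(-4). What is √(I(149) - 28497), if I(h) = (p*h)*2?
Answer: I*√27007 ≈ 164.34*I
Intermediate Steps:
p = 5 (p = 1 + 4 = 5)
I(h) = 10*h (I(h) = (5*h)*2 = 10*h)
√(I(149) - 28497) = √(10*149 - 28497) = √(1490 - 28497) = √(-27007) = I*√27007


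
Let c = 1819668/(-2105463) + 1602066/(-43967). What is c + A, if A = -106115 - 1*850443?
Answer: -29517626712961944/30856963907 ≈ -9.5660e+5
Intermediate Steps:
A = -956558 (A = -106115 - 850443 = -956558)
c = -1151032009838/30856963907 (c = 1819668*(-1/2105463) + 1602066*(-1/43967) = -606556/701821 - 1602066/43967 = -1151032009838/30856963907 ≈ -37.302)
c + A = -1151032009838/30856963907 - 956558 = -29517626712961944/30856963907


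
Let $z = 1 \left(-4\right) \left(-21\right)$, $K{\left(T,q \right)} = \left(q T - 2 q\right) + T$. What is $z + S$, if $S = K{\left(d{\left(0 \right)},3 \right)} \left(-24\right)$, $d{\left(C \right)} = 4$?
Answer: $-156$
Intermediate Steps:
$K{\left(T,q \right)} = T - 2 q + T q$ ($K{\left(T,q \right)} = \left(T q - 2 q\right) + T = \left(- 2 q + T q\right) + T = T - 2 q + T q$)
$S = -240$ ($S = \left(4 - 6 + 4 \cdot 3\right) \left(-24\right) = \left(4 - 6 + 12\right) \left(-24\right) = 10 \left(-24\right) = -240$)
$z = 84$ ($z = \left(-4\right) \left(-21\right) = 84$)
$z + S = 84 - 240 = -156$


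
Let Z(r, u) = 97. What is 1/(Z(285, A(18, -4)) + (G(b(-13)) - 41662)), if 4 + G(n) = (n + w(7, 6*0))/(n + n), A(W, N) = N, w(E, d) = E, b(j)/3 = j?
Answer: -39/1621175 ≈ -2.4057e-5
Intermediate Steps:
b(j) = 3*j
G(n) = -4 + (7 + n)/(2*n) (G(n) = -4 + (n + 7)/(n + n) = -4 + (7 + n)/((2*n)) = -4 + (7 + n)*(1/(2*n)) = -4 + (7 + n)/(2*n))
1/(Z(285, A(18, -4)) + (G(b(-13)) - 41662)) = 1/(97 + (7*(1 - 3*(-13))/(2*((3*(-13)))) - 41662)) = 1/(97 + ((7/2)*(1 - 1*(-39))/(-39) - 41662)) = 1/(97 + ((7/2)*(-1/39)*(1 + 39) - 41662)) = 1/(97 + ((7/2)*(-1/39)*40 - 41662)) = 1/(97 + (-140/39 - 41662)) = 1/(97 - 1624958/39) = 1/(-1621175/39) = -39/1621175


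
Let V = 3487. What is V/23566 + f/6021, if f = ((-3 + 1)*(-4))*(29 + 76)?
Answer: 13596889/47296962 ≈ 0.28748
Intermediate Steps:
f = 840 (f = -2*(-4)*105 = 8*105 = 840)
V/23566 + f/6021 = 3487/23566 + 840/6021 = 3487*(1/23566) + 840*(1/6021) = 3487/23566 + 280/2007 = 13596889/47296962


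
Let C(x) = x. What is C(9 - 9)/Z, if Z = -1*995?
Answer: 0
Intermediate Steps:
Z = -995
C(9 - 9)/Z = (9 - 9)/(-995) = 0*(-1/995) = 0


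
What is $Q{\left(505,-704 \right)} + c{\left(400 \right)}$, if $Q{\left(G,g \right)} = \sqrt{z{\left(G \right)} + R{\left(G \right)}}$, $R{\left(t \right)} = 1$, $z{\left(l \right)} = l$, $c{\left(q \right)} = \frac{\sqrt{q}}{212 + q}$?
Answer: $\frac{5}{153} + \sqrt{506} \approx 22.527$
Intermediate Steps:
$c{\left(q \right)} = \frac{\sqrt{q}}{212 + q}$
$Q{\left(G,g \right)} = \sqrt{1 + G}$ ($Q{\left(G,g \right)} = \sqrt{G + 1} = \sqrt{1 + G}$)
$Q{\left(505,-704 \right)} + c{\left(400 \right)} = \sqrt{1 + 505} + \frac{\sqrt{400}}{212 + 400} = \sqrt{506} + \frac{20}{612} = \sqrt{506} + 20 \cdot \frac{1}{612} = \sqrt{506} + \frac{5}{153} = \frac{5}{153} + \sqrt{506}$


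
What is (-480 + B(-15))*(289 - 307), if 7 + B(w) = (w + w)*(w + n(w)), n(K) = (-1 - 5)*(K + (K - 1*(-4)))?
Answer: 84906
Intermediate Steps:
n(K) = -24 - 12*K (n(K) = -6*(K + (K + 4)) = -6*(K + (4 + K)) = -6*(4 + 2*K) = -24 - 12*K)
B(w) = -7 + 2*w*(-24 - 11*w) (B(w) = -7 + (w + w)*(w + (-24 - 12*w)) = -7 + (2*w)*(-24 - 11*w) = -7 + 2*w*(-24 - 11*w))
(-480 + B(-15))*(289 - 307) = (-480 + (-7 - 48*(-15) - 22*(-15)²))*(289 - 307) = (-480 + (-7 + 720 - 22*225))*(-18) = (-480 + (-7 + 720 - 4950))*(-18) = (-480 - 4237)*(-18) = -4717*(-18) = 84906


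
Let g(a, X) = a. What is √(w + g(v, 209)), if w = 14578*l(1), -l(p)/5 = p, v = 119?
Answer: I*√72771 ≈ 269.76*I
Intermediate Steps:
l(p) = -5*p
w = -72890 (w = 14578*(-5*1) = 14578*(-5) = -72890)
√(w + g(v, 209)) = √(-72890 + 119) = √(-72771) = I*√72771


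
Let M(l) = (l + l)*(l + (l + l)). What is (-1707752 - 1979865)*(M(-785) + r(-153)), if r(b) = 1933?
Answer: -13641538878611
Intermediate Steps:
M(l) = 6*l**2 (M(l) = (2*l)*(l + 2*l) = (2*l)*(3*l) = 6*l**2)
(-1707752 - 1979865)*(M(-785) + r(-153)) = (-1707752 - 1979865)*(6*(-785)**2 + 1933) = -3687617*(6*616225 + 1933) = -3687617*(3697350 + 1933) = -3687617*3699283 = -13641538878611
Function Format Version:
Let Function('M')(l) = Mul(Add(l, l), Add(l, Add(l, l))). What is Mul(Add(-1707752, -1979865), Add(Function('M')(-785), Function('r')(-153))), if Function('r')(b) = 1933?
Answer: -13641538878611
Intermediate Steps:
Function('M')(l) = Mul(6, Pow(l, 2)) (Function('M')(l) = Mul(Mul(2, l), Add(l, Mul(2, l))) = Mul(Mul(2, l), Mul(3, l)) = Mul(6, Pow(l, 2)))
Mul(Add(-1707752, -1979865), Add(Function('M')(-785), Function('r')(-153))) = Mul(Add(-1707752, -1979865), Add(Mul(6, Pow(-785, 2)), 1933)) = Mul(-3687617, Add(Mul(6, 616225), 1933)) = Mul(-3687617, Add(3697350, 1933)) = Mul(-3687617, 3699283) = -13641538878611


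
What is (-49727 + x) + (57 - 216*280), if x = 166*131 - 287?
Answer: -88691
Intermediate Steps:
x = 21459 (x = 21746 - 287 = 21459)
(-49727 + x) + (57 - 216*280) = (-49727 + 21459) + (57 - 216*280) = -28268 + (57 - 60480) = -28268 - 60423 = -88691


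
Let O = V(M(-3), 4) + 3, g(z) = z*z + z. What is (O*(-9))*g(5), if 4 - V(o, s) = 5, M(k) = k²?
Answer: -540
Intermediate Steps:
g(z) = z + z² (g(z) = z² + z = z + z²)
V(o, s) = -1 (V(o, s) = 4 - 1*5 = 4 - 5 = -1)
O = 2 (O = -1 + 3 = 2)
(O*(-9))*g(5) = (2*(-9))*(5*(1 + 5)) = -90*6 = -18*30 = -540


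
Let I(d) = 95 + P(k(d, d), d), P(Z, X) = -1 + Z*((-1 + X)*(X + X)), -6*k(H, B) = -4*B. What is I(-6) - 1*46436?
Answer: -46678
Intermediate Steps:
k(H, B) = 2*B/3 (k(H, B) = -(-2)*B/3 = 2*B/3)
P(Z, X) = -1 + 2*X*Z*(-1 + X) (P(Z, X) = -1 + Z*((-1 + X)*(2*X)) = -1 + Z*(2*X*(-1 + X)) = -1 + 2*X*Z*(-1 + X))
I(d) = 94 - 4*d²/3 + 4*d³/3 (I(d) = 95 + (-1 - 2*d*2*d/3 + 2*(2*d/3)*d²) = 95 + (-1 - 4*d²/3 + 4*d³/3) = 94 - 4*d²/3 + 4*d³/3)
I(-6) - 1*46436 = (94 - 4/3*(-6)² + (4/3)*(-6)³) - 1*46436 = (94 - 4/3*36 + (4/3)*(-216)) - 46436 = (94 - 48 - 288) - 46436 = -242 - 46436 = -46678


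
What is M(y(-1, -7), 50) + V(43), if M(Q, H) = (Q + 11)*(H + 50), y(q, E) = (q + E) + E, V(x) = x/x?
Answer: -399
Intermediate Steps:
V(x) = 1
y(q, E) = q + 2*E (y(q, E) = (E + q) + E = q + 2*E)
M(Q, H) = (11 + Q)*(50 + H)
M(y(-1, -7), 50) + V(43) = (550 + 11*50 + 50*(-1 + 2*(-7)) + 50*(-1 + 2*(-7))) + 1 = (550 + 550 + 50*(-1 - 14) + 50*(-1 - 14)) + 1 = (550 + 550 + 50*(-15) + 50*(-15)) + 1 = (550 + 550 - 750 - 750) + 1 = -400 + 1 = -399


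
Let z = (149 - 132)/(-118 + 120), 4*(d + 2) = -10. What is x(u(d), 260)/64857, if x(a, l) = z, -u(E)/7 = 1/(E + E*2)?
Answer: 17/129714 ≈ 0.00013106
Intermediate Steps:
d = -9/2 (d = -2 + (¼)*(-10) = -2 - 5/2 = -9/2 ≈ -4.5000)
z = 17/2 ≈ 8.5000
u(E) = -7/(3*E) (u(E) = -7/(E + E*2) = -7/(E + 2*E) = -7*1/(3*E) = -7/(3*E))
x(a, l) = 17/2
x(u(d), 260)/64857 = (17/2)/64857 = (17/2)*(1/64857) = 17/129714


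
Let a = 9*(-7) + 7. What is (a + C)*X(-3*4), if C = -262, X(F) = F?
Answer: 3816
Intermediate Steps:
a = -56 (a = -63 + 7 = -56)
(a + C)*X(-3*4) = (-56 - 262)*(-3*4) = -318*(-12) = 3816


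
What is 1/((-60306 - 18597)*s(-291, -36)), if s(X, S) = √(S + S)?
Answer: I*√2/946836 ≈ 1.4936e-6*I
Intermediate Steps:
s(X, S) = √2*√S (s(X, S) = √(2*S) = √2*√S)
1/((-60306 - 18597)*s(-291, -36)) = 1/((-60306 - 18597)*((√2*√(-36)))) = 1/((-78903)*((√2*(6*I)))) = -(-I*√2/12)/78903 = -(-1)*I*√2/946836 = I*√2/946836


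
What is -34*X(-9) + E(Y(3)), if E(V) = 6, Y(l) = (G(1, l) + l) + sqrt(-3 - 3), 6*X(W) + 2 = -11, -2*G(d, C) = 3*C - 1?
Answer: 239/3 ≈ 79.667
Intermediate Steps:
G(d, C) = 1/2 - 3*C/2 (G(d, C) = -(3*C - 1)/2 = -(-1 + 3*C)/2 = 1/2 - 3*C/2)
X(W) = -13/6 (X(W) = -1/3 + (1/6)*(-11) = -1/3 - 11/6 = -13/6)
Y(l) = 1/2 - l/2 + I*sqrt(6) (Y(l) = ((1/2 - 3*l/2) + l) + sqrt(-3 - 3) = (1/2 - l/2) + sqrt(-6) = (1/2 - l/2) + I*sqrt(6) = 1/2 - l/2 + I*sqrt(6))
-34*X(-9) + E(Y(3)) = -34*(-13/6) + 6 = 221/3 + 6 = 239/3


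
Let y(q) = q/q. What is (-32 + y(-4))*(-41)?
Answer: 1271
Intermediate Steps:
y(q) = 1
(-32 + y(-4))*(-41) = (-32 + 1)*(-41) = -31*(-41) = 1271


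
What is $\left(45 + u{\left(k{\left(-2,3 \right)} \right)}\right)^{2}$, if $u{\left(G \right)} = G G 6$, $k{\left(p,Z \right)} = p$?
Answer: $4761$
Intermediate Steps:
$u{\left(G \right)} = 6 G^{2}$ ($u{\left(G \right)} = G^{2} \cdot 6 = 6 G^{2}$)
$\left(45 + u{\left(k{\left(-2,3 \right)} \right)}\right)^{2} = \left(45 + 6 \left(-2\right)^{2}\right)^{2} = \left(45 + 6 \cdot 4\right)^{2} = \left(45 + 24\right)^{2} = 69^{2} = 4761$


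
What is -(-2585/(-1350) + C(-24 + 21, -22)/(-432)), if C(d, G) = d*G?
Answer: -1903/1080 ≈ -1.7620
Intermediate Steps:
C(d, G) = G*d
-(-2585/(-1350) + C(-24 + 21, -22)/(-432)) = -(-2585/(-1350) - 22*(-24 + 21)/(-432)) = -(-2585*(-1/1350) - 22*(-3)*(-1/432)) = -(517/270 + 66*(-1/432)) = -(517/270 - 11/72) = -1*1903/1080 = -1903/1080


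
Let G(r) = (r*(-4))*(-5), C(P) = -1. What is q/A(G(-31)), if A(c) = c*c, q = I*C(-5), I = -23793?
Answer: 23793/384400 ≈ 0.061896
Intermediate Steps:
G(r) = 20*r (G(r) = -4*r*(-5) = 20*r)
q = 23793 (q = -23793*(-1) = 23793)
A(c) = c²
q/A(G(-31)) = 23793/((20*(-31))²) = 23793/((-620)²) = 23793/384400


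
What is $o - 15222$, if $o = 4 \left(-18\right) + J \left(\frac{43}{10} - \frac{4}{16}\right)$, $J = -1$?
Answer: $- \frac{305961}{20} \approx -15298.0$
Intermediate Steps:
$o = - \frac{1521}{20}$ ($o = 4 \left(-18\right) - \left(\frac{43}{10} - \frac{4}{16}\right) = -72 - \left(43 \cdot \frac{1}{10} - \frac{1}{4}\right) = -72 - \left(\frac{43}{10} - \frac{1}{4}\right) = -72 - \frac{81}{20} = - \frac{1521}{20} \approx -76.05$)
$o - 15222 = - \frac{1521}{20} - 15222 = - \frac{305961}{20}$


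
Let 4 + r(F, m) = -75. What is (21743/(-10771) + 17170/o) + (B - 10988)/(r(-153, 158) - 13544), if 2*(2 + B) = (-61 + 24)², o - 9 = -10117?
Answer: -57782327398/19515533289 ≈ -2.9608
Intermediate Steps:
o = -10108 (o = 9 - 10117 = -10108)
B = 1365/2 (B = -2 + (-61 + 24)²/2 = -2 + (½)*(-37)² = -2 + (½)*1369 = -2 + 1369/2 = 1365/2 ≈ 682.50)
r(F, m) = -79 (r(F, m) = -4 - 75 = -79)
(21743/(-10771) + 17170/o) + (B - 10988)/(r(-153, 158) - 13544) = (21743/(-10771) + 17170/(-10108)) + (1365/2 - 10988)/(-79 - 13544) = (21743*(-1/10771) + 17170*(-1/10108)) - 20611/2/(-13623) = (-21743/10771 - 8585/5054) - 20611/2*(-1/13623) = -202358157/54436634 + 20611/27246 = -57782327398/19515533289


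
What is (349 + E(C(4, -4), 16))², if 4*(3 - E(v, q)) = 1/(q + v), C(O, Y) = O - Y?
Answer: 1141831681/9216 ≈ 1.2390e+5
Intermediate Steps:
E(v, q) = 3 - 1/(4*(q + v))
(349 + E(C(4, -4), 16))² = (349 + (-¼ + 3*16 + 3*(4 - 1*(-4)))/(16 + (4 - 1*(-4))))² = (349 + (-¼ + 48 + 3*(4 + 4))/(16 + (4 + 4)))² = (349 + (-¼ + 48 + 3*8)/(16 + 8))² = (349 + (-¼ + 48 + 24)/24)² = (349 + (1/24)*(287/4))² = (349 + 287/96)² = (33791/96)² = 1141831681/9216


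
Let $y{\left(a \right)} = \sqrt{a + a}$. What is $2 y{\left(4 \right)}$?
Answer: $4 \sqrt{2} \approx 5.6569$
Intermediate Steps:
$y{\left(a \right)} = \sqrt{2} \sqrt{a}$ ($y{\left(a \right)} = \sqrt{2 a} = \sqrt{2} \sqrt{a}$)
$2 y{\left(4 \right)} = 2 \sqrt{2} \sqrt{4} = 2 \sqrt{2} \cdot 2 = 2 \cdot 2 \sqrt{2} = 4 \sqrt{2}$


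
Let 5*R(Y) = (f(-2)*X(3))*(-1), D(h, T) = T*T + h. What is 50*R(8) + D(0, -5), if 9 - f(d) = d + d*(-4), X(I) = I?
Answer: -65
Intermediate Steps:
D(h, T) = h + T² (D(h, T) = T² + h = h + T²)
f(d) = 9 + 3*d (f(d) = 9 - (d + d*(-4)) = 9 - (d - 4*d) = 9 - (-3)*d = 9 + 3*d)
R(Y) = -9/5 (R(Y) = (((9 + 3*(-2))*3)*(-1))/5 = (((9 - 6)*3)*(-1))/5 = ((3*3)*(-1))/5 = (9*(-1))/5 = (⅕)*(-9) = -9/5)
50*R(8) + D(0, -5) = 50*(-9/5) + (0 + (-5)²) = -90 + (0 + 25) = -90 + 25 = -65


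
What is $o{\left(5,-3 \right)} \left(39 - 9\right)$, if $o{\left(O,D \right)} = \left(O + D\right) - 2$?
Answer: $0$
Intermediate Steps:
$o{\left(O,D \right)} = -2 + D + O$ ($o{\left(O,D \right)} = \left(D + O\right) - 2 = -2 + D + O$)
$o{\left(5,-3 \right)} \left(39 - 9\right) = \left(-2 - 3 + 5\right) \left(39 - 9\right) = 0 \cdot 30 = 0$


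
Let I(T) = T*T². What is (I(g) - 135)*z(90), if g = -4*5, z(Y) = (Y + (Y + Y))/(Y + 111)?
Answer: -732150/67 ≈ -10928.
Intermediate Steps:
z(Y) = 3*Y/(111 + Y) (z(Y) = (Y + 2*Y)/(111 + Y) = (3*Y)/(111 + Y) = 3*Y/(111 + Y))
g = -20
I(T) = T³
(I(g) - 135)*z(90) = ((-20)³ - 135)*(3*90/(111 + 90)) = (-8000 - 135)*(3*90/201) = -24405*90/201 = -8135*90/67 = -732150/67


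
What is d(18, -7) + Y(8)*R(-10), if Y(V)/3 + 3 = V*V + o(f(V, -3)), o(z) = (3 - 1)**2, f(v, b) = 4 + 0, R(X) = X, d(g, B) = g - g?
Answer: -1950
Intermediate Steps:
d(g, B) = 0
f(v, b) = 4
o(z) = 4 (o(z) = 2**2 = 4)
Y(V) = 3 + 3*V**2 (Y(V) = -9 + 3*(V*V + 4) = -9 + 3*(V**2 + 4) = -9 + 3*(4 + V**2) = -9 + (12 + 3*V**2) = 3 + 3*V**2)
d(18, -7) + Y(8)*R(-10) = 0 + (3 + 3*8**2)*(-10) = 0 + (3 + 3*64)*(-10) = 0 + (3 + 192)*(-10) = 0 + 195*(-10) = 0 - 1950 = -1950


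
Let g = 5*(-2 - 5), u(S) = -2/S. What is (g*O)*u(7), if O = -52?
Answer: -520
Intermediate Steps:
g = -35 (g = 5*(-7) = -35)
(g*O)*u(7) = (-35*(-52))*(-2/7) = 1820*(-2*1/7) = 1820*(-2/7) = -520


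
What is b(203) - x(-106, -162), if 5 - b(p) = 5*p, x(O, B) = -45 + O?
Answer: -859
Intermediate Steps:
b(p) = 5 - 5*p
b(203) - x(-106, -162) = (5 - 5*203) - (-45 - 106) = (5 - 1015) - 1*(-151) = -1010 + 151 = -859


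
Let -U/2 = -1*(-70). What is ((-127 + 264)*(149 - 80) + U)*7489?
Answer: 69745057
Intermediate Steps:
U = -140 (U = -(-2)*(-70) = -2*70 = -140)
((-127 + 264)*(149 - 80) + U)*7489 = ((-127 + 264)*(149 - 80) - 140)*7489 = (137*69 - 140)*7489 = (9453 - 140)*7489 = 9313*7489 = 69745057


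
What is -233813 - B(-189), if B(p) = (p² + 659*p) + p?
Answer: -144794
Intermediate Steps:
B(p) = p² + 660*p
-233813 - B(-189) = -233813 - (-189)*(660 - 189) = -233813 - (-189)*471 = -233813 - 1*(-89019) = -233813 + 89019 = -144794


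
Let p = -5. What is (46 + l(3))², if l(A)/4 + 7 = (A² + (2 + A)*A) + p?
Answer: 8836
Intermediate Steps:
l(A) = -48 + 4*A² + 4*A*(2 + A) (l(A) = -28 + 4*((A² + (2 + A)*A) - 5) = -28 + 4*((A² + A*(2 + A)) - 5) = -28 + 4*(-5 + A² + A*(2 + A)) = -28 + (-20 + 4*A² + 4*A*(2 + A)) = -48 + 4*A² + 4*A*(2 + A))
(46 + l(3))² = (46 + (-48 + 8*3 + 8*3²))² = (46 + (-48 + 24 + 8*9))² = (46 + (-48 + 24 + 72))² = (46 + 48)² = 94² = 8836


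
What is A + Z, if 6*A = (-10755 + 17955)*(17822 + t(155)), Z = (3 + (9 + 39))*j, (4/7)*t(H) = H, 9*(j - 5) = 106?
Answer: 65138267/3 ≈ 2.1713e+7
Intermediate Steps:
j = 151/9 (j = 5 + (⅑)*106 = 5 + 106/9 = 151/9 ≈ 16.778)
t(H) = 7*H/4
Z = 2567/3 (Z = (3 + (9 + 39))*(151/9) = (3 + 48)*(151/9) = 51*(151/9) = 2567/3 ≈ 855.67)
A = 21711900 (A = ((-10755 + 17955)*(17822 + (7/4)*155))/6 = (7200*(17822 + 1085/4))/6 = (7200*(72373/4))/6 = (⅙)*130271400 = 21711900)
A + Z = 21711900 + 2567/3 = 65138267/3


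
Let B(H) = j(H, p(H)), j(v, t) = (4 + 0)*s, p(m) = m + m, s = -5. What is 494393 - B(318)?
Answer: 494413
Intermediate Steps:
p(m) = 2*m
j(v, t) = -20 (j(v, t) = (4 + 0)*(-5) = 4*(-5) = -20)
B(H) = -20
494393 - B(318) = 494393 - 1*(-20) = 494393 + 20 = 494413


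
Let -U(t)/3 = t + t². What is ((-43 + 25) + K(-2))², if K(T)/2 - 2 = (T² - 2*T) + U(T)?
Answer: 100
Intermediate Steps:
U(t) = -3*t - 3*t² (U(t) = -3*(t + t²) = -3*t - 3*t²)
K(T) = 4 - 4*T + 2*T² - 6*T*(1 + T) (K(T) = 4 + 2*((T² - 2*T) - 3*T*(1 + T)) = 4 + 2*(T² - 2*T - 3*T*(1 + T)) = 4 + (-4*T + 2*T² - 6*T*(1 + T)) = 4 - 4*T + 2*T² - 6*T*(1 + T))
((-43 + 25) + K(-2))² = ((-43 + 25) + (4 - 10*(-2) - 4*(-2)²))² = (-18 + (4 + 20 - 4*4))² = (-18 + (4 + 20 - 16))² = (-18 + 8)² = (-10)² = 100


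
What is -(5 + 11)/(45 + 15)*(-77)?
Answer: 308/15 ≈ 20.533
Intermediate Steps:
-(5 + 11)/(45 + 15)*(-77) = -16/60*(-77) = -16*(1/60)*(-77) = -4*(-77)/15 = -1*(-308/15) = 308/15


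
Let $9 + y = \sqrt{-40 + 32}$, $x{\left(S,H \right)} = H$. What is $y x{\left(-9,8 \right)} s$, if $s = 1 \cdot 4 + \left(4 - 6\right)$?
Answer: $-144 + 32 i \sqrt{2} \approx -144.0 + 45.255 i$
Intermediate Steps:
$y = -9 + 2 i \sqrt{2}$ ($y = -9 + \sqrt{-40 + 32} = -9 + \sqrt{-8} = -9 + 2 i \sqrt{2} \approx -9.0 + 2.8284 i$)
$s = 2$ ($s = 4 + \left(4 - 6\right) = 4 - 2 = 2$)
$y x{\left(-9,8 \right)} s = \left(-9 + 2 i \sqrt{2}\right) 8 \cdot 2 = \left(-72 + 16 i \sqrt{2}\right) 2 = -144 + 32 i \sqrt{2}$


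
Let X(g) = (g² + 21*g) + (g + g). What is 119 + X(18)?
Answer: 857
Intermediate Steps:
X(g) = g² + 23*g (X(g) = (g² + 21*g) + 2*g = g² + 23*g)
119 + X(18) = 119 + 18*(23 + 18) = 119 + 18*41 = 119 + 738 = 857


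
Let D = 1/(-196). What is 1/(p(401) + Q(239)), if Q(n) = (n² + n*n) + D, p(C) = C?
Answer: 196/22470027 ≈ 8.7227e-6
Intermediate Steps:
D = -1/196 ≈ -0.0051020
Q(n) = -1/196 + 2*n² (Q(n) = (n² + n*n) - 1/196 = (n² + n²) - 1/196 = 2*n² - 1/196 = -1/196 + 2*n²)
1/(p(401) + Q(239)) = 1/(401 + (-1/196 + 2*239²)) = 1/(401 + (-1/196 + 2*57121)) = 1/(401 + (-1/196 + 114242)) = 1/(401 + 22391431/196) = 1/(22470027/196) = 196/22470027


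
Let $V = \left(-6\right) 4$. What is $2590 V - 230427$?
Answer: $-292587$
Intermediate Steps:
$V = -24$
$2590 V - 230427 = 2590 \left(-24\right) - 230427 = -62160 - 230427 = -292587$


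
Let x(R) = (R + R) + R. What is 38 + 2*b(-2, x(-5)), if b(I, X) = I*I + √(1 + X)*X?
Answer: 46 - 30*I*√14 ≈ 46.0 - 112.25*I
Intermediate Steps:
x(R) = 3*R (x(R) = 2*R + R = 3*R)
b(I, X) = I² + X*√(1 + X)
38 + 2*b(-2, x(-5)) = 38 + 2*((-2)² + (3*(-5))*√(1 + 3*(-5))) = 38 + 2*(4 - 15*√(1 - 15)) = 38 + 2*(4 - 15*I*√14) = 38 + (8 - 30*I*√14) = 46 - 30*I*√14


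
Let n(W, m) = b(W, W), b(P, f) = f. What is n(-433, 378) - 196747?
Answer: -197180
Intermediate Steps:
n(W, m) = W
n(-433, 378) - 196747 = -433 - 196747 = -197180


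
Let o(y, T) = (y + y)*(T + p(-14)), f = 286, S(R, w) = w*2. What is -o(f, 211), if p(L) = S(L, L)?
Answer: -104676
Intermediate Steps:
S(R, w) = 2*w
p(L) = 2*L
o(y, T) = 2*y*(-28 + T) (o(y, T) = (y + y)*(T + 2*(-14)) = (2*y)*(T - 28) = (2*y)*(-28 + T) = 2*y*(-28 + T))
-o(f, 211) = -2*286*(-28 + 211) = -2*286*183 = -1*104676 = -104676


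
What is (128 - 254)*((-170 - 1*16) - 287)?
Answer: 59598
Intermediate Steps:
(128 - 254)*((-170 - 1*16) - 287) = -126*((-170 - 16) - 287) = -126*(-186 - 287) = -126*(-473) = 59598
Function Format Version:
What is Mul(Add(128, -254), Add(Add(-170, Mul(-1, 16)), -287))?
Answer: 59598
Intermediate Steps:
Mul(Add(128, -254), Add(Add(-170, Mul(-1, 16)), -287)) = Mul(-126, Add(Add(-170, -16), -287)) = Mul(-126, Add(-186, -287)) = Mul(-126, -473) = 59598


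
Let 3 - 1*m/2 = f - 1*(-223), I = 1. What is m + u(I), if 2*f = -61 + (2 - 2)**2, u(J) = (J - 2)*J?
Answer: -380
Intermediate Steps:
u(J) = J*(-2 + J) (u(J) = (-2 + J)*J = J*(-2 + J))
f = -61/2 (f = (-61 + (2 - 2)**2)/2 = (-61 + 0**2)/2 = (-61 + 0)/2 = (1/2)*(-61) = -61/2 ≈ -30.500)
m = -379 (m = 6 - 2*(-61/2 - 1*(-223)) = 6 - 2*(-61/2 + 223) = 6 - 2*385/2 = 6 - 385 = -379)
m + u(I) = -379 + 1*(-2 + 1) = -379 + 1*(-1) = -379 - 1 = -380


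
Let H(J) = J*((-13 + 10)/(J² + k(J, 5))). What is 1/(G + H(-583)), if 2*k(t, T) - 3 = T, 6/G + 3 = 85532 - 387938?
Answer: 34262234079/175624661 ≈ 195.09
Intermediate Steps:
G = -2/100803 (G = 6/(-3 + (85532 - 387938)) = 6/(-3 - 302406) = 6/(-302409) = 6*(-1/302409) = -2/100803 ≈ -1.9841e-5)
k(t, T) = 3/2 + T/2
H(J) = -3*J/(4 + J²) (H(J) = J*((-13 + 10)/(J² + (3/2 + (½)*5))) = J*(-3/(J² + (3/2 + 5/2))) = J*(-3/(J² + 4)) = J*(-3/(4 + J²)) = -3*J/(4 + J²))
1/(G + H(-583)) = 1/(-2/100803 - 3*(-583)/(4 + (-583)²)) = 1/(-2/100803 - 3*(-583)/(4 + 339889)) = 1/(-2/100803 - 3*(-583)/339893) = 1/(-2/100803 - 3*(-583)*1/339893) = 1/(-2/100803 + 1749/339893) = 1/(175624661/34262234079) = 34262234079/175624661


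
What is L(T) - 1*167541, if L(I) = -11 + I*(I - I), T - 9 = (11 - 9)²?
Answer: -167552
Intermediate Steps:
T = 13 (T = 9 + (11 - 9)² = 9 + 2² = 9 + 4 = 13)
L(I) = -11 (L(I) = -11 + I*0 = -11 + 0 = -11)
L(T) - 1*167541 = -11 - 1*167541 = -11 - 167541 = -167552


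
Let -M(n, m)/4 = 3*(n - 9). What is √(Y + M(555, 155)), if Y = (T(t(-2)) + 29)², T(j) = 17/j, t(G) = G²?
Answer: I*√87143/4 ≈ 73.8*I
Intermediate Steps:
M(n, m) = 108 - 12*n (M(n, m) = -12*(n - 9) = -12*(-9 + n) = -4*(-27 + 3*n) = 108 - 12*n)
Y = 17689/16 (Y = (17/((-2)²) + 29)² = (17/4 + 29)² = (133/4)² = 17689/16 ≈ 1105.6)
√(Y + M(555, 155)) = √(17689/16 + (108 - 12*555)) = √(17689/16 + (108 - 6660)) = √(17689/16 - 6552) = √(-87143/16) = I*√87143/4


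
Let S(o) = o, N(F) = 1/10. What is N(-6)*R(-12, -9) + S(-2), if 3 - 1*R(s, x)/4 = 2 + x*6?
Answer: 20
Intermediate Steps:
N(F) = ⅒
R(s, x) = 4 - 24*x (R(s, x) = 12 - 4*(2 + x*6) = 12 - 4*(2 + 6*x) = 12 + (-8 - 24*x) = 4 - 24*x)
N(-6)*R(-12, -9) + S(-2) = (4 - 24*(-9))/10 - 2 = (4 + 216)/10 - 2 = (⅒)*220 - 2 = 22 - 2 = 20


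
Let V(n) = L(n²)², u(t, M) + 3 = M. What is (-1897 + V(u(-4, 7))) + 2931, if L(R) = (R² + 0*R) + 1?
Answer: 67083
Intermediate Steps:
L(R) = 1 + R² (L(R) = (R² + 0) + 1 = R² + 1 = 1 + R²)
u(t, M) = -3 + M
V(n) = (1 + n⁴)² (V(n) = (1 + (n²)²)² = (1 + n⁴)²)
(-1897 + V(u(-4, 7))) + 2931 = (-1897 + (1 + (-3 + 7)⁴)²) + 2931 = (-1897 + (1 + 4⁴)²) + 2931 = (-1897 + (1 + 256)²) + 2931 = (-1897 + 257²) + 2931 = (-1897 + 66049) + 2931 = 64152 + 2931 = 67083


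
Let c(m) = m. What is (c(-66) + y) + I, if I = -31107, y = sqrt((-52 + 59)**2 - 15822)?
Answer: -31173 + I*sqrt(15773) ≈ -31173.0 + 125.59*I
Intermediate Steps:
y = I*sqrt(15773) (y = sqrt(7**2 - 15822) = sqrt(49 - 15822) = sqrt(-15773) = I*sqrt(15773) ≈ 125.59*I)
(c(-66) + y) + I = (-66 + I*sqrt(15773)) - 31107 = -31173 + I*sqrt(15773)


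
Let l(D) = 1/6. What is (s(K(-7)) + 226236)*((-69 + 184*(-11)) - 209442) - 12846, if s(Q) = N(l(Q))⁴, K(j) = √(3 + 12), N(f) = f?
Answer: -62022471468911/1296 ≈ -4.7857e+10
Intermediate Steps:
l(D) = ⅙
K(j) = √15
s(Q) = 1/1296 (s(Q) = (⅙)⁴ = 1/1296)
(s(K(-7)) + 226236)*((-69 + 184*(-11)) - 209442) - 12846 = (1/1296 + 226236)*((-69 + 184*(-11)) - 209442) - 12846 = 293201857*((-69 - 2024) - 209442)/1296 - 12846 = 293201857*(-2093 - 209442)/1296 - 12846 = (293201857/1296)*(-211535) - 12846 = -62022454820495/1296 - 12846 = -62022471468911/1296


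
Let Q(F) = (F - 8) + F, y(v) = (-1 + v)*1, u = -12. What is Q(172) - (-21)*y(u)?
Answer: 63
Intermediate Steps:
y(v) = -1 + v
Q(F) = -8 + 2*F (Q(F) = (-8 + F) + F = -8 + 2*F)
Q(172) - (-21)*y(u) = (-8 + 2*172) - (-21)*(-1 - 12) = (-8 + 344) - (-21)*(-13) = 336 - 1*273 = 336 - 273 = 63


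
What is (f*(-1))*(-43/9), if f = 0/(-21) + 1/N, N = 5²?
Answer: 43/225 ≈ 0.19111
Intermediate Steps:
N = 25
f = 1/25 (f = 0/(-21) + 1/25 = 0*(-1/21) + 1*(1/25) = 0 + 1/25 = 1/25 ≈ 0.040000)
(f*(-1))*(-43/9) = ((1/25)*(-1))*(-43/9) = -(-43)/(25*9) = -1/25*(-43/9) = 43/225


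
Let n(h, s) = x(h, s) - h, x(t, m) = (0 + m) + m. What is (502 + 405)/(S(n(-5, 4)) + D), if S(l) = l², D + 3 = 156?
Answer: 907/322 ≈ 2.8168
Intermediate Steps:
x(t, m) = 2*m (x(t, m) = m + m = 2*m)
D = 153 (D = -3 + 156 = 153)
n(h, s) = -h + 2*s (n(h, s) = 2*s - h = -h + 2*s)
(502 + 405)/(S(n(-5, 4)) + D) = (502 + 405)/((-1*(-5) + 2*4)² + 153) = 907/((5 + 8)² + 153) = 907/(13² + 153) = 907/(169 + 153) = 907/322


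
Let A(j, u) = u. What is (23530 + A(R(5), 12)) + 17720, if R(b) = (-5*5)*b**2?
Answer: 41262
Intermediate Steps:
R(b) = -25*b**2
(23530 + A(R(5), 12)) + 17720 = (23530 + 12) + 17720 = 23542 + 17720 = 41262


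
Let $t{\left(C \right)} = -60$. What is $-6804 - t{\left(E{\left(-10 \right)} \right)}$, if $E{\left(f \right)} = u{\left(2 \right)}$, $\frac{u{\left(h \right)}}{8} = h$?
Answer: $-6744$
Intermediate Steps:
$u{\left(h \right)} = 8 h$
$E{\left(f \right)} = 16$ ($E{\left(f \right)} = 8 \cdot 2 = 16$)
$-6804 - t{\left(E{\left(-10 \right)} \right)} = -6804 - -60 = -6804 + 60 = -6744$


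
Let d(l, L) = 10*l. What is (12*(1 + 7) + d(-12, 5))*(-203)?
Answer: 4872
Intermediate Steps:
(12*(1 + 7) + d(-12, 5))*(-203) = (12*(1 + 7) + 10*(-12))*(-203) = (12*8 - 120)*(-203) = (96 - 120)*(-203) = -24*(-203) = 4872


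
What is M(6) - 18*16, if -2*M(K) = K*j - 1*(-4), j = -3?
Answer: -281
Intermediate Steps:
M(K) = -2 + 3*K/2 (M(K) = -(K*(-3) - 1*(-4))/2 = -(-3*K + 4)/2 = -(4 - 3*K)/2 = -2 + 3*K/2)
M(6) - 18*16 = (-2 + (3/2)*6) - 18*16 = (-2 + 9) - 288 = 7 - 288 = -281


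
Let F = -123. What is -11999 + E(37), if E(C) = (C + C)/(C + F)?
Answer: -515994/43 ≈ -12000.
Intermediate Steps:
E(C) = 2*C/(-123 + C) (E(C) = (C + C)/(C - 123) = (2*C)/(-123 + C) = 2*C/(-123 + C))
-11999 + E(37) = -11999 + 2*37/(-123 + 37) = -11999 + 2*37/(-86) = -11999 + 2*37*(-1/86) = -11999 - 37/43 = -515994/43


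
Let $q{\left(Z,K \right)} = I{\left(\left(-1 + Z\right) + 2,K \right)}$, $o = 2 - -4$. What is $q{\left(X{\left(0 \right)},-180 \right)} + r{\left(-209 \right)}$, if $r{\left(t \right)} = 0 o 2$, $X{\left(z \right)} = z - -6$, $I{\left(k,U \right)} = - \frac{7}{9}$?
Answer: $- \frac{7}{9} \approx -0.77778$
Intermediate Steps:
$o = 6$ ($o = 2 + 4 = 6$)
$I{\left(k,U \right)} = - \frac{7}{9}$ ($I{\left(k,U \right)} = \left(-7\right) \frac{1}{9} = - \frac{7}{9}$)
$X{\left(z \right)} = 6 + z$ ($X{\left(z \right)} = z + 6 = 6 + z$)
$q{\left(Z,K \right)} = - \frac{7}{9}$
$r{\left(t \right)} = 0$ ($r{\left(t \right)} = 0 \cdot 6 \cdot 2 = 0 \cdot 2 = 0$)
$q{\left(X{\left(0 \right)},-180 \right)} + r{\left(-209 \right)} = - \frac{7}{9} + 0 = - \frac{7}{9}$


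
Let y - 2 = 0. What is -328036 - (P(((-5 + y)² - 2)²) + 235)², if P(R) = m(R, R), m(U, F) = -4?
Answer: -381397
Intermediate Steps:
y = 2 (y = 2 + 0 = 2)
P(R) = -4
-328036 - (P(((-5 + y)² - 2)²) + 235)² = -328036 - (-4 + 235)² = -328036 - 1*231² = -328036 - 1*53361 = -328036 - 53361 = -381397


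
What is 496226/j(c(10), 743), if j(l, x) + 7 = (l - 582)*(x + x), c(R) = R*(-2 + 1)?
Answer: -496226/879719 ≈ -0.56407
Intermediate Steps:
c(R) = -R (c(R) = R*(-1) = -R)
j(l, x) = -7 + 2*x*(-582 + l) (j(l, x) = -7 + (l - 582)*(x + x) = -7 + (-582 + l)*(2*x) = -7 + 2*x*(-582 + l))
496226/j(c(10), 743) = 496226/(-7 - 1164*743 + 2*(-1*10)*743) = 496226/(-7 - 864852 + 2*(-10)*743) = 496226/(-7 - 864852 - 14860) = 496226/(-879719) = 496226*(-1/879719) = -496226/879719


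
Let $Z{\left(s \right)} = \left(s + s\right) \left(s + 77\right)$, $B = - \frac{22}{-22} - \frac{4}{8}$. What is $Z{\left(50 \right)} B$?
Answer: $6350$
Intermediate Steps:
$B = \frac{1}{2}$ ($B = \left(-22\right) \left(- \frac{1}{22}\right) - \frac{1}{2} = 1 - \frac{1}{2} = \frac{1}{2} \approx 0.5$)
$Z{\left(s \right)} = 2 s \left(77 + s\right)$
$Z{\left(50 \right)} B = 2 \cdot 50 \left(77 + 50\right) \frac{1}{2} = 2 \cdot 50 \cdot 127 \cdot \frac{1}{2} = 12700 \cdot \frac{1}{2} = 6350$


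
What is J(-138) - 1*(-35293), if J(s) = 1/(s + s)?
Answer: 9740867/276 ≈ 35293.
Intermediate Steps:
J(s) = 1/(2*s)
J(-138) - 1*(-35293) = (½)/(-138) - 1*(-35293) = (½)*(-1/138) + 35293 = -1/276 + 35293 = 9740867/276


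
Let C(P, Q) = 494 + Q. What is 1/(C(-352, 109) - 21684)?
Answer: -1/21081 ≈ -4.7436e-5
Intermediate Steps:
1/(C(-352, 109) - 21684) = 1/((494 + 109) - 21684) = 1/(603 - 21684) = 1/(-21081) = -1/21081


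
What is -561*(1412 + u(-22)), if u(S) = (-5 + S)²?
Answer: -1201101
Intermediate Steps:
-561*(1412 + u(-22)) = -561*(1412 + (-5 - 22)²) = -561*(1412 + (-27)²) = -561*(1412 + 729) = -561*2141 = -1201101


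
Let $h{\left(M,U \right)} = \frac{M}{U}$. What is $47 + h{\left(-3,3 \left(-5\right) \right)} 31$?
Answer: $\frac{266}{5} \approx 53.2$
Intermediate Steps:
$47 + h{\left(-3,3 \left(-5\right) \right)} 31 = 47 + - \frac{3}{3 \left(-5\right)} 31 = 47 + - \frac{3}{-15} \cdot 31 = 47 + \left(-3\right) \left(- \frac{1}{15}\right) 31 = 47 + \frac{1}{5} \cdot 31 = 47 + \frac{31}{5} = \frac{266}{5}$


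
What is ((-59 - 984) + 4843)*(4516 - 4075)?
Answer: 1675800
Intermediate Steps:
((-59 - 984) + 4843)*(4516 - 4075) = (-1043 + 4843)*441 = 3800*441 = 1675800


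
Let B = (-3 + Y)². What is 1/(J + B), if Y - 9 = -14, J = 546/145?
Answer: 145/9826 ≈ 0.014757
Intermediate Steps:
J = 546/145 (J = 546*(1/145) = 546/145 ≈ 3.7655)
Y = -5 (Y = 9 - 14 = -5)
B = 64 (B = (-3 - 5)² = (-8)² = 64)
1/(J + B) = 1/(546/145 + 64) = 1/(9826/145) = 145/9826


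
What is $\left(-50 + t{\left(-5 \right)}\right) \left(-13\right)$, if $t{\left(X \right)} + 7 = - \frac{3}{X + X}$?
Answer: $\frac{7371}{10} \approx 737.1$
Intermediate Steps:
$t{\left(X \right)} = -7 - \frac{3}{2 X}$ ($t{\left(X \right)} = -7 - \frac{3}{X + X} = -7 - \frac{3}{2 X}$)
$\left(-50 + t{\left(-5 \right)}\right) \left(-13\right) = \left(-50 - \left(7 + \frac{3}{2 \left(-5\right)}\right)\right) \left(-13\right) = \left(-50 - \frac{67}{10}\right) \left(-13\right) = \left(- \frac{567}{10}\right) \left(-13\right) = \frac{7371}{10}$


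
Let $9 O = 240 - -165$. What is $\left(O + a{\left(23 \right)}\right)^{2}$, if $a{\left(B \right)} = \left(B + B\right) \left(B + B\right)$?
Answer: $4669921$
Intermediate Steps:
$a{\left(B \right)} = 4 B^{2}$ ($a{\left(B \right)} = 2 B 2 B = 4 B^{2}$)
$O = 45$ ($O = \frac{240 - -165}{9} = \frac{240 + 165}{9} = \frac{1}{9} \cdot 405 = 45$)
$\left(O + a{\left(23 \right)}\right)^{2} = \left(45 + 4 \cdot 23^{2}\right)^{2} = \left(45 + 4 \cdot 529\right)^{2} = \left(45 + 2116\right)^{2} = 2161^{2} = 4669921$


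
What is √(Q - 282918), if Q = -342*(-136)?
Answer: 31*I*√246 ≈ 486.22*I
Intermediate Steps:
Q = 46512
√(Q - 282918) = √(46512 - 282918) = √(-236406) = 31*I*√246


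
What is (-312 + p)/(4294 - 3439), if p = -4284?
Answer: -1532/285 ≈ -5.3754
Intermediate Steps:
(-312 + p)/(4294 - 3439) = (-312 - 4284)/(4294 - 3439) = -4596/855 = -4596*1/855 = -1532/285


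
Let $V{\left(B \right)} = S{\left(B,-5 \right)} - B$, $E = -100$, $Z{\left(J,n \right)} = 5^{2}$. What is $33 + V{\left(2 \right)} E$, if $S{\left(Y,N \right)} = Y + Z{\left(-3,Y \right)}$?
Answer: $-2467$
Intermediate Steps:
$Z{\left(J,n \right)} = 25$
$S{\left(Y,N \right)} = 25 + Y$ ($S{\left(Y,N \right)} = Y + 25 = 25 + Y$)
$V{\left(B \right)} = 25$ ($V{\left(B \right)} = \left(25 + B\right) - B = 25$)
$33 + V{\left(2 \right)} E = 33 + 25 \left(-100\right) = 33 - 2500 = -2467$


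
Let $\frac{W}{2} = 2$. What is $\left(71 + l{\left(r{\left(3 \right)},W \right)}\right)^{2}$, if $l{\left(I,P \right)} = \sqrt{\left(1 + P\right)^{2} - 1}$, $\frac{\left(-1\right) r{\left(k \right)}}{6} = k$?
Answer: $5065 + 284 \sqrt{6} \approx 5760.7$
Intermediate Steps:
$r{\left(k \right)} = - 6 k$
$W = 4$ ($W = 2 \cdot 2 = 4$)
$l{\left(I,P \right)} = \sqrt{-1 + \left(1 + P\right)^{2}}$
$\left(71 + l{\left(r{\left(3 \right)},W \right)}\right)^{2} = \left(71 + \sqrt{4 \left(2 + 4\right)}\right)^{2} = \left(71 + \sqrt{4 \cdot 6}\right)^{2} = \left(71 + \sqrt{24}\right)^{2} = \left(71 + 2 \sqrt{6}\right)^{2}$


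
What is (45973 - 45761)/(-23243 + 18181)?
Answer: -106/2531 ≈ -0.041881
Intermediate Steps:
(45973 - 45761)/(-23243 + 18181) = 212/(-5062) = 212*(-1/5062) = -106/2531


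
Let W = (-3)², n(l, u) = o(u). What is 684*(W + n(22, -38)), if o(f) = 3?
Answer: 8208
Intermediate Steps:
n(l, u) = 3
W = 9
684*(W + n(22, -38)) = 684*(9 + 3) = 684*12 = 8208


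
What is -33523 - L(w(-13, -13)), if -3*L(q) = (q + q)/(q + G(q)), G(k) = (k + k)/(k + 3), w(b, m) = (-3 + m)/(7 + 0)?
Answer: -1910801/57 ≈ -33523.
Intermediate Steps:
w(b, m) = -3/7 + m/7 (w(b, m) = (-3 + m)/7 = (-3 + m)*(1/7) = -3/7 + m/7)
G(k) = 2*k/(3 + k) (G(k) = (2*k)/(3 + k) = 2*k/(3 + k))
L(q) = -2*q/(3*(q + 2*q/(3 + q))) (L(q) = -(q + q)/(3*(q + 2*q/(3 + q))) = -2*q/(3*(q + 2*q/(3 + q))))
-33523 - L(w(-13, -13)) = -33523 - (-1)*(6 + 2*(-3/7 + (1/7)*(-13)))/(15 + 3*(-3/7 + (1/7)*(-13))) = -33523 - (-1)*(6 + 2*(-3/7 - 13/7))/(15 + 3*(-3/7 - 13/7)) = -33523 - (-1)*(6 + 2*(-16/7))/(15 + 3*(-16/7)) = -33523 - (-1)*(6 - 32/7)/(15 - 48/7) = -33523 - (-1)*10/(57/7*7) = -33523 - (-1)*7*10/(57*7) = -33523 - 1*(-10/57) = -33523 + 10/57 = -1910801/57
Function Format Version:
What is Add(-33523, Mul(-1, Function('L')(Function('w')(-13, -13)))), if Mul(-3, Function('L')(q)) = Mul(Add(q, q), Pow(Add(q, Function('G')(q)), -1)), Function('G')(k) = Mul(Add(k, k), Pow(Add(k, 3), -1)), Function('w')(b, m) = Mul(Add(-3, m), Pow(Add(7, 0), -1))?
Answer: Rational(-1910801, 57) ≈ -33523.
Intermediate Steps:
Function('w')(b, m) = Add(Rational(-3, 7), Mul(Rational(1, 7), m)) (Function('w')(b, m) = Mul(Add(-3, m), Pow(7, -1)) = Mul(Add(-3, m), Rational(1, 7)) = Add(Rational(-3, 7), Mul(Rational(1, 7), m)))
Function('G')(k) = Mul(2, k, Pow(Add(3, k), -1)) (Function('G')(k) = Mul(Mul(2, k), Pow(Add(3, k), -1)) = Mul(2, k, Pow(Add(3, k), -1)))
Function('L')(q) = Mul(Rational(-2, 3), q, Pow(Add(q, Mul(2, q, Pow(Add(3, q), -1))), -1)) (Function('L')(q) = Mul(Rational(-1, 3), Mul(Add(q, q), Pow(Add(q, Mul(2, q, Pow(Add(3, q), -1))), -1))) = Mul(Rational(-1, 3), Mul(Mul(2, q), Pow(Add(q, Mul(2, q, Pow(Add(3, q), -1))), -1))) = Mul(Rational(-1, 3), Mul(2, q, Pow(Add(q, Mul(2, q, Pow(Add(3, q), -1))), -1))) = Mul(Rational(-2, 3), q, Pow(Add(q, Mul(2, q, Pow(Add(3, q), -1))), -1)))
Add(-33523, Mul(-1, Function('L')(Function('w')(-13, -13)))) = Add(-33523, Mul(-1, Mul(-1, Pow(Add(15, Mul(3, Add(Rational(-3, 7), Mul(Rational(1, 7), -13)))), -1), Add(6, Mul(2, Add(Rational(-3, 7), Mul(Rational(1, 7), -13))))))) = Add(-33523, Mul(-1, Mul(-1, Pow(Add(15, Mul(3, Add(Rational(-3, 7), Rational(-13, 7)))), -1), Add(6, Mul(2, Add(Rational(-3, 7), Rational(-13, 7))))))) = Add(-33523, Mul(-1, Mul(-1, Pow(Add(15, Mul(3, Rational(-16, 7))), -1), Add(6, Mul(2, Rational(-16, 7)))))) = Add(-33523, Mul(-1, Mul(-1, Pow(Add(15, Rational(-48, 7)), -1), Add(6, Rational(-32, 7))))) = Add(-33523, Mul(-1, Mul(-1, Pow(Rational(57, 7), -1), Rational(10, 7)))) = Add(-33523, Mul(-1, Mul(-1, Rational(7, 57), Rational(10, 7)))) = Add(-33523, Mul(-1, Rational(-10, 57))) = Add(-33523, Rational(10, 57)) = Rational(-1910801, 57)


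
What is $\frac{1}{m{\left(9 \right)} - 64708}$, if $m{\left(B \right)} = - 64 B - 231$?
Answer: $- \frac{1}{65515} \approx -1.5264 \cdot 10^{-5}$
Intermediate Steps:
$m{\left(B \right)} = -231 - 64 B$
$\frac{1}{m{\left(9 \right)} - 64708} = \frac{1}{\left(-231 - 576\right) - 64708} = \frac{1}{-807 - 64708} = \frac{1}{-65515} = - \frac{1}{65515}$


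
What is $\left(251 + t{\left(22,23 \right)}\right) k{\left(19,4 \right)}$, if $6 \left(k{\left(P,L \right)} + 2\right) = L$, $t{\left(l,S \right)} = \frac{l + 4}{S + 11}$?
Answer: $- \frac{17120}{51} \approx -335.69$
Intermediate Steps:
$t{\left(l,S \right)} = \frac{4 + l}{11 + S}$
$k{\left(P,L \right)} = -2 + \frac{L}{6}$
$\left(251 + t{\left(22,23 \right)}\right) k{\left(19,4 \right)} = \left(251 + \frac{4 + 22}{11 + 23}\right) \left(-2 + \frac{1}{6} \cdot 4\right) = \left(251 + \frac{1}{34} \cdot 26\right) \left(-2 + \frac{2}{3}\right) = \left(251 + \frac{1}{34} \cdot 26\right) \left(- \frac{4}{3}\right) = \left(251 + \frac{13}{17}\right) \left(- \frac{4}{3}\right) = \frac{4280}{17} \left(- \frac{4}{3}\right) = - \frac{17120}{51}$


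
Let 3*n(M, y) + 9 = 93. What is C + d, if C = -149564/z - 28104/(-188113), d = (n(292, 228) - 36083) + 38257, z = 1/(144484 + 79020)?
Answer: -6288269591079998/188113 ≈ -3.3428e+10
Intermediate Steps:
n(M, y) = 28 (n(M, y) = -3 + (⅓)*93 = -3 + 31 = 28)
z = 1/223504 ≈ 4.4742e-6
d = 2202 (d = (28 - 36083) + 38257 = -36055 + 38257 = 2202)
C = -6288270005304824/188113 (C = -149564/1/223504 - 28104/(-188113) = -149564*223504 - 28104*(-1/188113) = -33428152256 + 28104/188113 = -6288270005304824/188113 ≈ -3.3428e+10)
C + d = -6288270005304824/188113 + 2202 = -6288269591079998/188113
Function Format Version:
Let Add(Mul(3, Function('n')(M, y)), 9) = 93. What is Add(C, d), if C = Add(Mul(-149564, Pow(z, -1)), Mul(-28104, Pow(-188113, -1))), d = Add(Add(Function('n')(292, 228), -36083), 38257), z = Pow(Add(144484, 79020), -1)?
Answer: Rational(-6288269591079998, 188113) ≈ -3.3428e+10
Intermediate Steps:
Function('n')(M, y) = 28 (Function('n')(M, y) = Add(-3, Mul(Rational(1, 3), 93)) = Add(-3, 31) = 28)
z = Rational(1, 223504) (z = Pow(223504, -1) = Rational(1, 223504) ≈ 4.4742e-6)
d = 2202 (d = Add(Add(28, -36083), 38257) = Add(-36055, 38257) = 2202)
C = Rational(-6288270005304824, 188113) (C = Add(Mul(-149564, Pow(Rational(1, 223504), -1)), Mul(-28104, Pow(-188113, -1))) = Add(Mul(-149564, 223504), Mul(-28104, Rational(-1, 188113))) = Add(-33428152256, Rational(28104, 188113)) = Rational(-6288270005304824, 188113) ≈ -3.3428e+10)
Add(C, d) = Add(Rational(-6288270005304824, 188113), 2202) = Rational(-6288269591079998, 188113)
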